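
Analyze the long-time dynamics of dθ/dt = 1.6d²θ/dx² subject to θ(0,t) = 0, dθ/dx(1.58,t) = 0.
Long-time behavior: θ → 0. Heat escapes through the Dirichlet boundary.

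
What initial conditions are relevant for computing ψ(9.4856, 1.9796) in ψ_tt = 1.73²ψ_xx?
Domain of dependence: [6.060892, 12.910308]. Signals travel at speed 1.73, so data within |x - 9.4856| ≤ 1.73·1.9796 = 3.424708 can reach the point.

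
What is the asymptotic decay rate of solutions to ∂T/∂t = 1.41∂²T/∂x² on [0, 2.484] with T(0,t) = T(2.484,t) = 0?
Eigenvalues: λₙ = 1.41n²π²/2.484².
First three modes:
  n=1: λ₁ = 1.41π²/2.484² ≈ 2.255
  n=2: λ₂ = 5.64π²/2.484² ≈ 9.021 (4× faster decay)
  n=3: λ₃ = 12.69π²/2.484² ≈ 20.298 (9× faster decay)
As t → ∞, higher modes decay exponentially faster. The n=1 mode dominates: T ~ c₁ sin(πx/2.484) e^{-λ₁t}.
Decay rate: λ₁ = 1.41π²/2.484² ≈ 2.255.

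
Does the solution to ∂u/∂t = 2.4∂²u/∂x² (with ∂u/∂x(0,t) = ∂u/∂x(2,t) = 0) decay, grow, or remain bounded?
u → constant (steady state). Heat is conserved (no flux at boundaries); solution approaches the spatial average.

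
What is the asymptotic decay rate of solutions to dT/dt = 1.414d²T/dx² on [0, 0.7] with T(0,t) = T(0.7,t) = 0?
Eigenvalues: λₙ = 1.414n²π²/0.7².
First three modes:
  n=1: λ₁ = 1.414π²/0.7² ≈ 28.481
  n=2: λ₂ = 5.656π²/0.7² ≈ 113.923 (4× faster decay)
  n=3: λ₃ = 12.726π²/0.7² ≈ 256.328 (9× faster decay)
As t → ∞, higher modes decay exponentially faster. The n=1 mode dominates: T ~ c₁ sin(πx/0.7) e^{-λ₁t}.
Decay rate: λ₁ = 1.414π²/0.7² ≈ 28.481.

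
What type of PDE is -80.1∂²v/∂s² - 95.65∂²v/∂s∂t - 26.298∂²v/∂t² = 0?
With A = -80.1, B = -95.65, C = -26.298, the discriminant is 723.0433. This is a hyperbolic PDE.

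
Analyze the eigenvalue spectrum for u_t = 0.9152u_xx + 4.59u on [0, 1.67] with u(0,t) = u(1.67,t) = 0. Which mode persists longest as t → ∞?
Eigenvalues: λₙ = 0.9152n²π²/1.67² - 4.59.
First three modes:
  n=1: λ₁ = 0.9152π²/1.67² - 4.59 ≈ -1.351
  n=2: λ₂ = 3.6608π²/1.67² - 4.59 ≈ 8.365
  n=3: λ₃ = 8.2368π²/1.67² - 4.59 ≈ 24.559
Since 0.9152π²/1.67² ≈ 3.239 < 4.59, λ₁ < 0.
The n=1 mode grows fastest (−λₙ is largest for n=1) → dominates.
Asymptotic: u ~ c₁ sin(πx/1.67) e^{1.351t} (exponential growth at rate −λ₁ ≈ 1.351).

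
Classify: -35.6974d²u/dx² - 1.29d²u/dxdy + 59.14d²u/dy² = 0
Hyperbolic (discriminant = 8446.241044).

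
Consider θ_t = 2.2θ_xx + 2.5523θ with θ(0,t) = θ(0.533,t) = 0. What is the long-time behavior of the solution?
As t → ∞, θ → 0. Diffusion dominates reaction (r=2.5523 < κπ²/L²≈76.43); solution decays.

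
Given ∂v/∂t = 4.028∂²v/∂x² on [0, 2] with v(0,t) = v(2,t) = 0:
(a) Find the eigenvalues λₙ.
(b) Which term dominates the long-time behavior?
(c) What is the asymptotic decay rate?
Eigenvalues: λₙ = 4.028n²π²/2².
First three modes:
  n=1: λ₁ = 4.028π²/2² ≈ 9.939
  n=2: λ₂ = 16.112π²/2² ≈ 39.755 (4× faster decay)
  n=3: λ₃ = 36.252π²/2² ≈ 89.448 (9× faster decay)
As t → ∞, higher modes decay exponentially faster. The n=1 mode dominates: v ~ c₁ sin(πx/2) e^{-λ₁t}.
Decay rate: λ₁ = 4.028π²/2² ≈ 9.939.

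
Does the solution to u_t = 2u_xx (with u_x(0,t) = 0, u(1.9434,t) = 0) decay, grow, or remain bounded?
u → 0. Heat escapes through the Dirichlet boundary.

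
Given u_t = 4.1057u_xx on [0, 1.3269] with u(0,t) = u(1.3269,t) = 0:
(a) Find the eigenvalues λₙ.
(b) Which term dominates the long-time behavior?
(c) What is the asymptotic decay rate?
Eigenvalues: λₙ = 4.1057n²π²/1.3269².
First three modes:
  n=1: λ₁ = 4.1057π²/1.3269² ≈ 23.015
  n=2: λ₂ = 16.4228π²/1.3269² ≈ 92.06 (4× faster decay)
  n=3: λ₃ = 36.9513π²/1.3269² ≈ 207.135 (9× faster decay)
As t → ∞, higher modes decay exponentially faster. The n=1 mode dominates: u ~ c₁ sin(πx/1.3269) e^{-λ₁t}.
Decay rate: λ₁ = 4.1057π²/1.3269² ≈ 23.015.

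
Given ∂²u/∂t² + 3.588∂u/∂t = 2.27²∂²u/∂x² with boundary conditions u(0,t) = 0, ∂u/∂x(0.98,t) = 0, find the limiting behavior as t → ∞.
u → 0. Damping (γ=3.588) dissipates energy; oscillations decay exponentially.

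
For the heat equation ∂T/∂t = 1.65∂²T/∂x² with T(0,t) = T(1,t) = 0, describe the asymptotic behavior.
T → 0. Heat diffuses out through both boundaries.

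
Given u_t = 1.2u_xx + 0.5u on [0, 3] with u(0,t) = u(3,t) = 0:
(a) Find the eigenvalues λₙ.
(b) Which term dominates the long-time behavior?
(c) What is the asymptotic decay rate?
Eigenvalues: λₙ = 1.2n²π²/3² - 0.5.
First three modes:
  n=1: λ₁ = 1.2π²/3² - 0.5 ≈ 0.816
  n=2: λ₂ = 4.8π²/3² - 0.5 ≈ 4.764
  n=3: λ₃ = 10.8π²/3² - 0.5 ≈ 11.344
Since 1.2π²/3² ≈ 1.316 > 0.5, all λₙ > 0.
The n=1 mode decays slowest → dominates as t → ∞.
Asymptotic: u ~ c₁ sin(πx/3) e^{-λ₁t} with decay rate λ₁ ≈ 0.816.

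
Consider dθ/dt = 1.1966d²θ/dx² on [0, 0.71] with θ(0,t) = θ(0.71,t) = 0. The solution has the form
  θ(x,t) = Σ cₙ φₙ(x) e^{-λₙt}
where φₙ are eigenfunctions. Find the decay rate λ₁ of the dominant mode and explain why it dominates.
Eigenvalues: λₙ = 1.1966n²π²/0.71².
First three modes:
  n=1: λ₁ = 1.1966π²/0.71² ≈ 23.428
  n=2: λ₂ = 4.7864π²/0.71² ≈ 93.711 (4× faster decay)
  n=3: λ₃ = 10.7694π²/0.71² ≈ 210.85 (9× faster decay)
As t → ∞, higher modes decay exponentially faster. The n=1 mode dominates: θ ~ c₁ sin(πx/0.71) e^{-λ₁t}.
Decay rate: λ₁ = 1.1966π²/0.71² ≈ 23.428.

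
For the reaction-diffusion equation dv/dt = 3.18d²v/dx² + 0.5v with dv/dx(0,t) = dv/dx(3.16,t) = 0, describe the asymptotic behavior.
v grows unboundedly. With Neumann BCs the constant mode has diffusion eigenvalue 0, so any r > 0 makes it grow like e^(0.5t); solution grows exponentially.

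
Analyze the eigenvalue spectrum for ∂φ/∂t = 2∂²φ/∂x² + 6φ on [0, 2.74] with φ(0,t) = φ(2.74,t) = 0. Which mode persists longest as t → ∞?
Eigenvalues: λₙ = 2n²π²/2.74² - 6.
First three modes:
  n=1: λ₁ = 2π²/2.74² - 6 ≈ -3.371
  n=2: λ₂ = 8π²/2.74² - 6 ≈ 4.517
  n=3: λ₃ = 18π²/2.74² - 6 ≈ 17.663
Since 2π²/2.74² ≈ 2.629 < 6, λ₁ < 0.
The n=1 mode grows fastest (−λₙ is largest for n=1) → dominates.
Asymptotic: φ ~ c₁ sin(πx/2.74) e^{3.371t} (exponential growth at rate −λ₁ ≈ 3.371).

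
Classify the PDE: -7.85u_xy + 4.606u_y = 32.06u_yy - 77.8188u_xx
Rewriting in standard form: 77.8188u_xx - 7.85u_xy - 32.06u_yy + 4.606u_y = 0. A = 77.8188, B = -7.85, C = -32.06. Discriminant B² - 4AC = 10041.105412. Since 10041.105412 > 0, hyperbolic.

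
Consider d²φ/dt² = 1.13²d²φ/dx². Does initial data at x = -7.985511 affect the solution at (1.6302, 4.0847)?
No. The domain of dependence is [-2.985511, 6.245911], and -7.985511 is outside this interval.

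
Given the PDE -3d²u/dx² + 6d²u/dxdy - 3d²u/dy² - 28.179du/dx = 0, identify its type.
The second-order coefficients are A = -3, B = 6, C = -3. Since B² - 4AC = 0 = 0, this is a parabolic PDE.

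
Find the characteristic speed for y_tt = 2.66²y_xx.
Speed = 2.66. Information travels along characteristics x = x₀ ± 2.66t.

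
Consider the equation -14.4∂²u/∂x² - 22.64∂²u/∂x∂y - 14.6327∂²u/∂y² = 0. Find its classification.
Elliptic. (A = -14.4, B = -22.64, C = -14.6327 gives B² - 4AC = -330.27392.)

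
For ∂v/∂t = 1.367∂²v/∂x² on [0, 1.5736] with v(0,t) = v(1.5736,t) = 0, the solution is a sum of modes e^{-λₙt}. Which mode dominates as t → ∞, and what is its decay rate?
Eigenvalues: λₙ = 1.367n²π²/1.5736².
First three modes:
  n=1: λ₁ = 1.367π²/1.5736² ≈ 5.449
  n=2: λ₂ = 5.468π²/1.5736² ≈ 21.794 (4× faster decay)
  n=3: λ₃ = 12.303π²/1.5736² ≈ 49.037 (9× faster decay)
As t → ∞, higher modes decay exponentially faster. The n=1 mode dominates: v ~ c₁ sin(πx/1.5736) e^{-λ₁t}.
Decay rate: λ₁ = 1.367π²/1.5736² ≈ 5.449.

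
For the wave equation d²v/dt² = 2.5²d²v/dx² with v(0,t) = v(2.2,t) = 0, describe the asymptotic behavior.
v oscillates (no decay). Energy is conserved; the solution oscillates indefinitely as standing waves.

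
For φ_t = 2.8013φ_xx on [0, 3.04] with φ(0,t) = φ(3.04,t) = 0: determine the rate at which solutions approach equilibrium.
Eigenvalues: λₙ = 2.8013n²π²/3.04².
First three modes:
  n=1: λ₁ = 2.8013π²/3.04² ≈ 2.992
  n=2: λ₂ = 11.2052π²/3.04² ≈ 11.967 (4× faster decay)
  n=3: λ₃ = 25.2117π²/3.04² ≈ 26.925 (9× faster decay)
As t → ∞, higher modes decay exponentially faster. The n=1 mode dominates: φ ~ c₁ sin(πx/3.04) e^{-λ₁t}.
Decay rate: λ₁ = 2.8013π²/3.04² ≈ 2.992.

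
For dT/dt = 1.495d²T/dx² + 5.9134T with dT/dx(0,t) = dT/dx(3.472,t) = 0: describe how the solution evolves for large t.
T grows unboundedly. With Neumann BCs the constant mode has diffusion eigenvalue 0, so any r > 0 makes it grow like e^(5.9134t); solution grows exponentially.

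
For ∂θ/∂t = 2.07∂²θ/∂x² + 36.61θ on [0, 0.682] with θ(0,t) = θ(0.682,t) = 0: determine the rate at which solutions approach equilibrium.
Eigenvalues: λₙ = 2.07n²π²/0.682² - 36.61.
First three modes:
  n=1: λ₁ = 2.07π²/0.682² - 36.61 ≈ 7.314
  n=2: λ₂ = 8.28π²/0.682² - 36.61 ≈ 139.086
  n=3: λ₃ = 18.63π²/0.682² - 36.61 ≈ 358.706
Since 2.07π²/0.682² ≈ 43.924 > 36.61, all λₙ > 0.
The n=1 mode decays slowest → dominates as t → ∞.
Asymptotic: θ ~ c₁ sin(πx/0.682) e^{-λ₁t} with decay rate λ₁ ≈ 7.314.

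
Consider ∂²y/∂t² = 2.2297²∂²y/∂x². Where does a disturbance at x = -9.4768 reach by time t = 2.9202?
Domain of influence: [-15.98796994, -2.96563006]. Data at x = -9.4768 spreads outward at speed 2.2297.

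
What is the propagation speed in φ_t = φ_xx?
Infinite. The heat equation is parabolic, not hyperbolic, so disturbances propagate instantly.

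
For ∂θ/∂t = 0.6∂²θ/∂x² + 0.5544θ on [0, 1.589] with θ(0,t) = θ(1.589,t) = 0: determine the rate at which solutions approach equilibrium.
Eigenvalues: λₙ = 0.6n²π²/1.589² - 0.5544.
First three modes:
  n=1: λ₁ = 0.6π²/1.589² - 0.5544 ≈ 1.791
  n=2: λ₂ = 2.4π²/1.589² - 0.5544 ≈ 8.827
  n=3: λ₃ = 5.4π²/1.589² - 0.5544 ≈ 20.554
Since 0.6π²/1.589² ≈ 2.345 > 0.5544, all λₙ > 0.
The n=1 mode decays slowest → dominates as t → ∞.
Asymptotic: θ ~ c₁ sin(πx/1.589) e^{-λ₁t} with decay rate λ₁ ≈ 1.791.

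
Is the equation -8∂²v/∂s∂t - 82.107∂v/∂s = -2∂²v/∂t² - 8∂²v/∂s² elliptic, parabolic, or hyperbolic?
Rewriting in standard form: 8∂²v/∂s² - 8∂²v/∂s∂t + 2∂²v/∂t² - 82.107∂v/∂s = 0. Computing B² - 4AC with A = 8, B = -8, C = 2: discriminant = 0 (zero). Answer: parabolic.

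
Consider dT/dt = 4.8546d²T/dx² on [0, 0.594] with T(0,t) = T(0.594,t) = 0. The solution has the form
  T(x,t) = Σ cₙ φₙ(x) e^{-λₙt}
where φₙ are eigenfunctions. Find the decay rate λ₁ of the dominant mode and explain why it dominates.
Eigenvalues: λₙ = 4.8546n²π²/0.594².
First three modes:
  n=1: λ₁ = 4.8546π²/0.594² ≈ 135.794
  n=2: λ₂ = 19.4184π²/0.594² ≈ 543.176 (4× faster decay)
  n=3: λ₃ = 43.6914π²/0.594² ≈ 1222.145 (9× faster decay)
As t → ∞, higher modes decay exponentially faster. The n=1 mode dominates: T ~ c₁ sin(πx/0.594) e^{-λ₁t}.
Decay rate: λ₁ = 4.8546π²/0.594² ≈ 135.794.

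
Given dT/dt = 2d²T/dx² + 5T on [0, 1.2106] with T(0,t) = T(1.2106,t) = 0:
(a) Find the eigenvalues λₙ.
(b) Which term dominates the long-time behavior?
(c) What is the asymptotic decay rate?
Eigenvalues: λₙ = 2n²π²/1.2106² - 5.
First three modes:
  n=1: λ₁ = 2π²/1.2106² - 5 ≈ 8.469
  n=2: λ₂ = 8π²/1.2106² - 5 ≈ 48.875
  n=3: λ₃ = 18π²/1.2106² - 5 ≈ 116.219
Since 2π²/1.2106² ≈ 13.469 > 5, all λₙ > 0.
The n=1 mode decays slowest → dominates as t → ∞.
Asymptotic: T ~ c₁ sin(πx/1.2106) e^{-λ₁t} with decay rate λ₁ ≈ 8.469.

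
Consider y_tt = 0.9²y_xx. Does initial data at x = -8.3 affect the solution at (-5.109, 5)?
Yes. The domain of dependence is [-9.609, -0.609], and -8.3 ∈ [-9.609, -0.609].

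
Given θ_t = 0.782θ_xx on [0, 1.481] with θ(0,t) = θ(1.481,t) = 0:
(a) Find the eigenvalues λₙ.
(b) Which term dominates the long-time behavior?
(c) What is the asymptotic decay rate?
Eigenvalues: λₙ = 0.782n²π²/1.481².
First three modes:
  n=1: λ₁ = 0.782π²/1.481² ≈ 3.519
  n=2: λ₂ = 3.128π²/1.481² ≈ 14.075 (4× faster decay)
  n=3: λ₃ = 7.038π²/1.481² ≈ 31.669 (9× faster decay)
As t → ∞, higher modes decay exponentially faster. The n=1 mode dominates: θ ~ c₁ sin(πx/1.481) e^{-λ₁t}.
Decay rate: λ₁ = 0.782π²/1.481² ≈ 3.519.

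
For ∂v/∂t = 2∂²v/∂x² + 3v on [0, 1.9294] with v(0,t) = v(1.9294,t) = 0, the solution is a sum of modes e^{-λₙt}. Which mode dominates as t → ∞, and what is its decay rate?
Eigenvalues: λₙ = 2n²π²/1.9294² - 3.
First three modes:
  n=1: λ₁ = 2π²/1.9294² - 3 ≈ 2.303
  n=2: λ₂ = 8π²/1.9294² - 3 ≈ 18.21
  n=3: λ₃ = 18π²/1.9294² - 3 ≈ 44.723
Since 2π²/1.9294² ≈ 5.303 > 3, all λₙ > 0.
The n=1 mode decays slowest → dominates as t → ∞.
Asymptotic: v ~ c₁ sin(πx/1.9294) e^{-λ₁t} with decay rate λ₁ ≈ 2.303.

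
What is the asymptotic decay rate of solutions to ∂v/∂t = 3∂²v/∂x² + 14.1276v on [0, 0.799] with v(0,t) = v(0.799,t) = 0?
Eigenvalues: λₙ = 3n²π²/0.799² - 14.1276.
First three modes:
  n=1: λ₁ = 3π²/0.799² - 14.1276 ≈ 32.252
  n=2: λ₂ = 12π²/0.799² - 14.1276 ≈ 171.391
  n=3: λ₃ = 27π²/0.799² - 14.1276 ≈ 403.289
Since 3π²/0.799² ≈ 46.38 > 14.1276, all λₙ > 0.
The n=1 mode decays slowest → dominates as t → ∞.
Asymptotic: v ~ c₁ sin(πx/0.799) e^{-λ₁t} with decay rate λ₁ ≈ 32.252.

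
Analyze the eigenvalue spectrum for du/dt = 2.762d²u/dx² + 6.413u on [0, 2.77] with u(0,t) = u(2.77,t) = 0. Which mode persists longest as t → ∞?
Eigenvalues: λₙ = 2.762n²π²/2.77² - 6.413.
First three modes:
  n=1: λ₁ = 2.762π²/2.77² - 6.413 ≈ -2.86
  n=2: λ₂ = 11.048π²/2.77² - 6.413 ≈ 7.798
  n=3: λ₃ = 24.858π²/2.77² - 6.413 ≈ 25.562
Since 2.762π²/2.77² ≈ 3.553 < 6.413, λ₁ < 0.
The n=1 mode grows fastest (−λₙ is largest for n=1) → dominates.
Asymptotic: u ~ c₁ sin(πx/2.77) e^{2.86t} (exponential growth at rate −λ₁ ≈ 2.86).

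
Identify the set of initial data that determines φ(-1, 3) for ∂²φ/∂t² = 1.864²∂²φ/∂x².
Domain of dependence: [-6.592, 4.592]. Signals travel at speed 1.864, so data within |x - -1| ≤ 1.864·3 = 5.592 can reach the point.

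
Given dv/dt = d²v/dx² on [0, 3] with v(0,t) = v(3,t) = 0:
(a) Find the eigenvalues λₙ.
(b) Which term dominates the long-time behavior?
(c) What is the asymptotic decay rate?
Eigenvalues: λₙ = n²π²/3².
First three modes:
  n=1: λ₁ = π²/3² ≈ 1.097
  n=2: λ₂ = 4π²/3² ≈ 4.386 (4× faster decay)
  n=3: λ₃ = 9π²/3² ≈ 9.87 (9× faster decay)
As t → ∞, higher modes decay exponentially faster. The n=1 mode dominates: v ~ c₁ sin(πx/3) e^{-λ₁t}.
Decay rate: λ₁ = π²/3² ≈ 1.097.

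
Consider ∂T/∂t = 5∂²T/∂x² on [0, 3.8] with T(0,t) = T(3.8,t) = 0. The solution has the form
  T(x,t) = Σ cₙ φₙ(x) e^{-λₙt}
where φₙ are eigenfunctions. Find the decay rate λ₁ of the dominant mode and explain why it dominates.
Eigenvalues: λₙ = 5n²π²/3.8².
First three modes:
  n=1: λ₁ = 5π²/3.8² ≈ 3.417
  n=2: λ₂ = 20π²/3.8² ≈ 13.67 (4× faster decay)
  n=3: λ₃ = 45π²/3.8² ≈ 30.757 (9× faster decay)
As t → ∞, higher modes decay exponentially faster. The n=1 mode dominates: T ~ c₁ sin(πx/3.8) e^{-λ₁t}.
Decay rate: λ₁ = 5π²/3.8² ≈ 3.417.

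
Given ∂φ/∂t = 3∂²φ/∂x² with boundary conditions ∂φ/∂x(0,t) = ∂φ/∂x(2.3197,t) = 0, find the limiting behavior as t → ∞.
φ → constant (steady state). Heat is conserved (no flux at boundaries); solution approaches the spatial average.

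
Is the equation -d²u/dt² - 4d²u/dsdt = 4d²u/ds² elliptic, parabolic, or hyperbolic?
Rewriting in standard form: -4d²u/ds² - 4d²u/dsdt - d²u/dt² = 0. Computing B² - 4AC with A = -4, B = -4, C = -1: discriminant = 0 (zero). Answer: parabolic.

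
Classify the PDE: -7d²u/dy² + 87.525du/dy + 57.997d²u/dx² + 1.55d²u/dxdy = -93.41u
Rewriting in standard form: 57.997d²u/dx² + 1.55d²u/dxdy - 7d²u/dy² + 87.525du/dy + 93.41u = 0. A = 57.997, B = 1.55, C = -7. Discriminant B² - 4AC = 1626.3185. Since 1626.3185 > 0, hyperbolic.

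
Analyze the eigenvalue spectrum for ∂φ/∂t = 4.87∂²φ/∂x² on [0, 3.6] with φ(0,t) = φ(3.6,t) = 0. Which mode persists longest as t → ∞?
Eigenvalues: λₙ = 4.87n²π²/3.6².
First three modes:
  n=1: λ₁ = 4.87π²/3.6² ≈ 3.709
  n=2: λ₂ = 19.48π²/3.6² ≈ 14.835 (4× faster decay)
  n=3: λ₃ = 43.83π²/3.6² ≈ 33.378 (9× faster decay)
As t → ∞, higher modes decay exponentially faster. The n=1 mode dominates: φ ~ c₁ sin(πx/3.6) e^{-λ₁t}.
Decay rate: λ₁ = 4.87π²/3.6² ≈ 3.709.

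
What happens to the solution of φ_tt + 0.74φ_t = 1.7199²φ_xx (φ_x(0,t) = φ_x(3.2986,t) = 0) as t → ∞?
φ → constant (steady state). Damping (γ=0.74) dissipates the nonconstant modes; with Neumann BCs the spatial average obeys M''+γM'=0 and tends to a finite limit.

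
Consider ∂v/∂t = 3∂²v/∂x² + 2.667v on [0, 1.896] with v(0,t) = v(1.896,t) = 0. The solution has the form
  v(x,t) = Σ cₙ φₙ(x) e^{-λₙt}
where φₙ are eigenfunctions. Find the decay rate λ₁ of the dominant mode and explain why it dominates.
Eigenvalues: λₙ = 3n²π²/1.896² - 2.667.
First three modes:
  n=1: λ₁ = 3π²/1.896² - 2.667 ≈ 5.57
  n=2: λ₂ = 12π²/1.896² - 2.667 ≈ 30.279
  n=3: λ₃ = 27π²/1.896² - 2.667 ≈ 71.462
Since 3π²/1.896² ≈ 8.237 > 2.667, all λₙ > 0.
The n=1 mode decays slowest → dominates as t → ∞.
Asymptotic: v ~ c₁ sin(πx/1.896) e^{-λ₁t} with decay rate λ₁ ≈ 5.57.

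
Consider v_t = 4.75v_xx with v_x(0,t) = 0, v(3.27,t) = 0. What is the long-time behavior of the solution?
As t → ∞, v → 0. Heat escapes through the Dirichlet boundary.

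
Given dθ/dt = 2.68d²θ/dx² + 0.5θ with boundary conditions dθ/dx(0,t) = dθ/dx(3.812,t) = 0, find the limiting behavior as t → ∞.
θ grows unboundedly. With Neumann BCs the constant mode has diffusion eigenvalue 0, so any r > 0 makes it grow like e^(0.5t); solution grows exponentially.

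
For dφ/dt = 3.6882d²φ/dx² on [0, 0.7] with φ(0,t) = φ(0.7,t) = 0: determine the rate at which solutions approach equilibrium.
Eigenvalues: λₙ = 3.6882n²π²/0.7².
First three modes:
  n=1: λ₁ = 3.6882π²/0.7² ≈ 74.288
  n=2: λ₂ = 14.7528π²/0.7² ≈ 297.152 (4× faster decay)
  n=3: λ₃ = 33.1938π²/0.7² ≈ 668.591 (9× faster decay)
As t → ∞, higher modes decay exponentially faster. The n=1 mode dominates: φ ~ c₁ sin(πx/0.7) e^{-λ₁t}.
Decay rate: λ₁ = 3.6882π²/0.7² ≈ 74.288.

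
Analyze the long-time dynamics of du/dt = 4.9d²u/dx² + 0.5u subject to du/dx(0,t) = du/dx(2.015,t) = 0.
Long-time behavior: u grows unboundedly. With Neumann BCs the constant mode has diffusion eigenvalue 0, so any r > 0 makes it grow like e^(0.5t); solution grows exponentially.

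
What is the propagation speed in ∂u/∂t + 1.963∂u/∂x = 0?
Speed = 1.963. Information travels along x - 1.963t = const (rightward).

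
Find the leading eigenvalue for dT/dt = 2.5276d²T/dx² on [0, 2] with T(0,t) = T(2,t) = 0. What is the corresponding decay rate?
Eigenvalues: λₙ = 2.5276n²π²/2².
First three modes:
  n=1: λ₁ = 2.5276π²/2² ≈ 6.237
  n=2: λ₂ = 10.1104π²/2² ≈ 24.946 (4× faster decay)
  n=3: λ₃ = 22.7484π²/2² ≈ 56.129 (9× faster decay)
As t → ∞, higher modes decay exponentially faster. The n=1 mode dominates: T ~ c₁ sin(πx/2) e^{-λ₁t}.
Decay rate: λ₁ = 2.5276π²/2² ≈ 6.237.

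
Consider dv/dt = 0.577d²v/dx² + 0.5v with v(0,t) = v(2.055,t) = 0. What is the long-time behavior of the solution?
As t → ∞, v → 0. Diffusion dominates reaction (r=0.5 < κπ²/L²≈1.35); solution decays.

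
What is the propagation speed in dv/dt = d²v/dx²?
Infinite. The heat equation is parabolic, not hyperbolic, so disturbances propagate instantly.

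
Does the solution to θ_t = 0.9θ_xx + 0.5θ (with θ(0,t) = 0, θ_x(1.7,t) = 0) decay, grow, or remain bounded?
θ → 0. Diffusion dominates reaction (r=0.5 < κπ²/(4L²)≈0.77); solution decays.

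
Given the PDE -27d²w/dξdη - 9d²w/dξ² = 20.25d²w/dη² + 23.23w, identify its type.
Rewriting in standard form: -9d²w/dξ² - 27d²w/dξdη - 20.25d²w/dη² - 23.23w = 0. The second-order coefficients are A = -9, B = -27, C = -20.25. Since B² - 4AC = 0 = 0, this is a parabolic PDE.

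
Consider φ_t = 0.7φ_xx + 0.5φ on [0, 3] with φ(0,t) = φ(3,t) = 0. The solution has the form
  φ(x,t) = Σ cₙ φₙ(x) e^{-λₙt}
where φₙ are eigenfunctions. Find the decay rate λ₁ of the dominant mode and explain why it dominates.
Eigenvalues: λₙ = 0.7n²π²/3² - 0.5.
First three modes:
  n=1: λ₁ = 0.7π²/3² - 0.5 ≈ 0.268
  n=2: λ₂ = 2.8π²/3² - 0.5 ≈ 2.571
  n=3: λ₃ = 6.3π²/3² - 0.5 ≈ 6.409
Since 0.7π²/3² ≈ 0.768 > 0.5, all λₙ > 0.
The n=1 mode decays slowest → dominates as t → ∞.
Asymptotic: φ ~ c₁ sin(πx/3) e^{-λ₁t} with decay rate λ₁ ≈ 0.268.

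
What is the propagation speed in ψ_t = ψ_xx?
Infinite. The heat equation is parabolic, not hyperbolic, so disturbances propagate instantly.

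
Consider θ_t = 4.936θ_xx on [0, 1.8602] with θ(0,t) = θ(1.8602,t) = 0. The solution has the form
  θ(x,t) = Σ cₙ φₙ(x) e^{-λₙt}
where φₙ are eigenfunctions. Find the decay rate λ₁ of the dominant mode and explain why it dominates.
Eigenvalues: λₙ = 4.936n²π²/1.8602².
First three modes:
  n=1: λ₁ = 4.936π²/1.8602² ≈ 14.078
  n=2: λ₂ = 19.744π²/1.8602² ≈ 56.314 (4× faster decay)
  n=3: λ₃ = 44.424π²/1.8602² ≈ 126.706 (9× faster decay)
As t → ∞, higher modes decay exponentially faster. The n=1 mode dominates: θ ~ c₁ sin(πx/1.8602) e^{-λ₁t}.
Decay rate: λ₁ = 4.936π²/1.8602² ≈ 14.078.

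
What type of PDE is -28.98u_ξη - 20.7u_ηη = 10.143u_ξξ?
Rewriting in standard form: -10.143u_ξξ - 28.98u_ξη - 20.7u_ηη = 0. With A = -10.143, B = -28.98, C = -20.7, the discriminant is 0. This is a parabolic PDE.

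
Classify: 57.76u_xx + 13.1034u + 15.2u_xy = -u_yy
Rewriting in standard form: 57.76u_xx + 15.2u_xy + u_yy + 13.1034u = 0. Parabolic (discriminant = 0).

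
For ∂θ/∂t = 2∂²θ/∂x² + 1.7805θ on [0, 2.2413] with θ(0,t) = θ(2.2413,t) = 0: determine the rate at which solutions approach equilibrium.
Eigenvalues: λₙ = 2n²π²/2.2413² - 1.7805.
First three modes:
  n=1: λ₁ = 2π²/2.2413² - 1.7805 ≈ 2.149
  n=2: λ₂ = 8π²/2.2413² - 1.7805 ≈ 13.937
  n=3: λ₃ = 18π²/2.2413² - 1.7805 ≈ 33.584
Since 2π²/2.2413² ≈ 3.929 > 1.7805, all λₙ > 0.
The n=1 mode decays slowest → dominates as t → ∞.
Asymptotic: θ ~ c₁ sin(πx/2.2413) e^{-λ₁t} with decay rate λ₁ ≈ 2.149.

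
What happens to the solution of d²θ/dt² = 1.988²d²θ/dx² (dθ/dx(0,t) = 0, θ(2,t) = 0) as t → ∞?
θ oscillates (no decay). Energy is conserved; the solution oscillates indefinitely as standing waves.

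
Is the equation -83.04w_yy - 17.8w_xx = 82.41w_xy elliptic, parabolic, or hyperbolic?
Rewriting in standard form: -17.8w_xx - 82.41w_xy - 83.04w_yy = 0. Computing B² - 4AC with A = -17.8, B = -82.41, C = -83.04: discriminant = 878.9601 (positive). Answer: hyperbolic.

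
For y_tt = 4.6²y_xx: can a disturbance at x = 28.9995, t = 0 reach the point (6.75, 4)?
No. The domain of dependence is [-11.65, 25.15], and 28.9995 is outside this interval.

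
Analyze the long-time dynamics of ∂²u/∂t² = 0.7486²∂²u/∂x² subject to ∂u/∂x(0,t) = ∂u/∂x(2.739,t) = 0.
Long-time behavior: u oscillates about a mean that drifts linearly in t (generically unbounded; no decay). There is no damping, so the nonconstant modes persist as standing waves (energy conserved, no decay). But with Neumann conditions at both ends the constant mode has eigenvalue 0: the spatial mean M(t) of u satisfies M'' = 0, so M(t) = M(0) + M'(0)·t. Unless the initial velocity has zero mean (∫u_t(x,0)dx = 0), the solution grows linearly in t (unbounded, though not exponentially); if it does have zero mean, the solution stays bounded and simply oscillates.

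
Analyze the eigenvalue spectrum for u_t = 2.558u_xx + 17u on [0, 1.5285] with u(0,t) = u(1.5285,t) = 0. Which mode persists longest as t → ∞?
Eigenvalues: λₙ = 2.558n²π²/1.5285² - 17.
First three modes:
  n=1: λ₁ = 2.558π²/1.5285² - 17 ≈ -6.194
  n=2: λ₂ = 10.232π²/1.5285² - 17 ≈ 26.224
  n=3: λ₃ = 23.022π²/1.5285² - 17 ≈ 80.255
Since 2.558π²/1.5285² ≈ 10.806 < 17, λ₁ < 0.
The n=1 mode grows fastest (−λₙ is largest for n=1) → dominates.
Asymptotic: u ~ c₁ sin(πx/1.5285) e^{6.194t} (exponential growth at rate −λ₁ ≈ 6.194).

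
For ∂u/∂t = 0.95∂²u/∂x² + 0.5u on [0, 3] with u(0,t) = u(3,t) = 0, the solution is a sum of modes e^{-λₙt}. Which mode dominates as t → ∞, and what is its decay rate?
Eigenvalues: λₙ = 0.95n²π²/3² - 0.5.
First three modes:
  n=1: λ₁ = 0.95π²/3² - 0.5 ≈ 0.542
  n=2: λ₂ = 3.8π²/3² - 0.5 ≈ 3.667
  n=3: λ₃ = 8.55π²/3² - 0.5 ≈ 8.876
Since 0.95π²/3² ≈ 1.042 > 0.5, all λₙ > 0.
The n=1 mode decays slowest → dominates as t → ∞.
Asymptotic: u ~ c₁ sin(πx/3) e^{-λ₁t} with decay rate λ₁ ≈ 0.542.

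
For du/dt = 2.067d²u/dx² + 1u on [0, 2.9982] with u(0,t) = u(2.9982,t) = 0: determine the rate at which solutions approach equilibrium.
Eigenvalues: λₙ = 2.067n²π²/2.9982² - 1.
First three modes:
  n=1: λ₁ = 2.067π²/2.9982² - 1 ≈ 1.269
  n=2: λ₂ = 8.268π²/2.9982² - 1 ≈ 8.078
  n=3: λ₃ = 18.603π²/2.9982² - 1 ≈ 19.425
Since 2.067π²/2.9982² ≈ 2.269 > 1, all λₙ > 0.
The n=1 mode decays slowest → dominates as t → ∞.
Asymptotic: u ~ c₁ sin(πx/2.9982) e^{-λ₁t} with decay rate λ₁ ≈ 1.269.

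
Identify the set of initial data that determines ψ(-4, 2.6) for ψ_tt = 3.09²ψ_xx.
Domain of dependence: [-12.034, 4.034]. Signals travel at speed 3.09, so data within |x - -4| ≤ 3.09·2.6 = 8.034 can reach the point.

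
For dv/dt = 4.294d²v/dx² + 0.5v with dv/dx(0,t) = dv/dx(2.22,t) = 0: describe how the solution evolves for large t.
v grows unboundedly. With Neumann BCs the constant mode has diffusion eigenvalue 0, so any r > 0 makes it grow like e^(0.5t); solution grows exponentially.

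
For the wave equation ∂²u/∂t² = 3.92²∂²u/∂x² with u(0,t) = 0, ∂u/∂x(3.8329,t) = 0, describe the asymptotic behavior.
u oscillates (no decay). Energy is conserved; the solution oscillates indefinitely as standing waves.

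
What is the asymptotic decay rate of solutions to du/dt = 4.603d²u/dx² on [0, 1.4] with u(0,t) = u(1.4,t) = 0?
Eigenvalues: λₙ = 4.603n²π²/1.4².
First three modes:
  n=1: λ₁ = 4.603π²/1.4² ≈ 23.178
  n=2: λ₂ = 18.412π²/1.4² ≈ 92.714 (4× faster decay)
  n=3: λ₃ = 41.427π²/1.4² ≈ 208.606 (9× faster decay)
As t → ∞, higher modes decay exponentially faster. The n=1 mode dominates: u ~ c₁ sin(πx/1.4) e^{-λ₁t}.
Decay rate: λ₁ = 4.603π²/1.4² ≈ 23.178.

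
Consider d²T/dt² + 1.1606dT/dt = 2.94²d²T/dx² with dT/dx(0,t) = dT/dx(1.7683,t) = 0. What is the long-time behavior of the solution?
As t → ∞, T → constant (steady state). Damping (γ=1.1606) dissipates the nonconstant modes; with Neumann BCs the spatial average obeys M''+γM'=0 and tends to a finite limit.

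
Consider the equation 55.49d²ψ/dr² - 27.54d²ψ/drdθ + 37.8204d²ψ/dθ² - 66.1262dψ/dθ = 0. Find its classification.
Elliptic. (A = 55.49, B = -27.54, C = 37.8204 gives B² - 4AC = -7636.164384.)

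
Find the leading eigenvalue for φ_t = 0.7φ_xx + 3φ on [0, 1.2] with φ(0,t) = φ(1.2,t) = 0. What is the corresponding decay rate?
Eigenvalues: λₙ = 0.7n²π²/1.2² - 3.
First three modes:
  n=1: λ₁ = 0.7π²/1.2² - 3 ≈ 1.798
  n=2: λ₂ = 2.8π²/1.2² - 3 ≈ 16.191
  n=3: λ₃ = 6.3π²/1.2² - 3 ≈ 40.18
Since 0.7π²/1.2² ≈ 4.798 > 3, all λₙ > 0.
The n=1 mode decays slowest → dominates as t → ∞.
Asymptotic: φ ~ c₁ sin(πx/1.2) e^{-λ₁t} with decay rate λ₁ ≈ 1.798.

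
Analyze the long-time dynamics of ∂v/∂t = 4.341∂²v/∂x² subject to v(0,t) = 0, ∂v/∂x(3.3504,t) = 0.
Long-time behavior: v → 0. Heat escapes through the Dirichlet boundary.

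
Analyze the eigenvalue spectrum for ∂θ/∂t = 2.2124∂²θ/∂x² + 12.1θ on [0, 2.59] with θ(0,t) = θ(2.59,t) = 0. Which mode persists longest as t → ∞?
Eigenvalues: λₙ = 2.2124n²π²/2.59² - 12.1.
First three modes:
  n=1: λ₁ = 2.2124π²/2.59² - 12.1 ≈ -8.845
  n=2: λ₂ = 8.8496π²/2.59² - 12.1 ≈ 0.92
  n=3: λ₃ = 19.9116π²/2.59² - 12.1 ≈ 17.196
Since 2.2124π²/2.59² ≈ 3.255 < 12.1, λ₁ < 0.
The n=1 mode grows fastest (−λₙ is largest for n=1) → dominates.
Asymptotic: θ ~ c₁ sin(πx/2.59) e^{8.845t} (exponential growth at rate −λ₁ ≈ 8.845).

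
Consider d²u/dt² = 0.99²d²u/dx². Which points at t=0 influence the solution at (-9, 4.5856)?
Domain of dependence: [-13.539744, -4.460256]. Signals travel at speed 0.99, so data within |x - -9| ≤ 0.99·4.5856 = 4.539744 can reach the point.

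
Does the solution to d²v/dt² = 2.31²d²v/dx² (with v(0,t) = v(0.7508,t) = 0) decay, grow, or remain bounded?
v oscillates (no decay). Energy is conserved; the solution oscillates indefinitely as standing waves.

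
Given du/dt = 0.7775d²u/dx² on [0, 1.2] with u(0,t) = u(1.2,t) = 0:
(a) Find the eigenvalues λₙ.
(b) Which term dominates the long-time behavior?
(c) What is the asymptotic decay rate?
Eigenvalues: λₙ = 0.7775n²π²/1.2².
First three modes:
  n=1: λ₁ = 0.7775π²/1.2² ≈ 5.329
  n=2: λ₂ = 3.11π²/1.2² ≈ 21.316 (4× faster decay)
  n=3: λ₃ = 6.9975π²/1.2² ≈ 47.96 (9× faster decay)
As t → ∞, higher modes decay exponentially faster. The n=1 mode dominates: u ~ c₁ sin(πx/1.2) e^{-λ₁t}.
Decay rate: λ₁ = 0.7775π²/1.2² ≈ 5.329.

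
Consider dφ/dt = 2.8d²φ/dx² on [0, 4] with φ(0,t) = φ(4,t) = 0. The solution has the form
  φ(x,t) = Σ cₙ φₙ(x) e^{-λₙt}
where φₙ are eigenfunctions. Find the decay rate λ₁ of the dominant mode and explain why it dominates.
Eigenvalues: λₙ = 2.8n²π²/4².
First three modes:
  n=1: λ₁ = 2.8π²/4² ≈ 1.727
  n=2: λ₂ = 11.2π²/4² ≈ 6.909 (4× faster decay)
  n=3: λ₃ = 25.2π²/4² ≈ 15.545 (9× faster decay)
As t → ∞, higher modes decay exponentially faster. The n=1 mode dominates: φ ~ c₁ sin(πx/4) e^{-λ₁t}.
Decay rate: λ₁ = 2.8π²/4² ≈ 1.727.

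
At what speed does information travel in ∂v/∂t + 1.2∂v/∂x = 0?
Speed = 1.2. Information travels along x - 1.2t = const (rightward).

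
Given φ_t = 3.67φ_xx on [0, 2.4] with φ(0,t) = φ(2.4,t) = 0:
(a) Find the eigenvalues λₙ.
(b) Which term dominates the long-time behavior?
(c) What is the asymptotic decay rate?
Eigenvalues: λₙ = 3.67n²π²/2.4².
First three modes:
  n=1: λ₁ = 3.67π²/2.4² ≈ 6.288
  n=2: λ₂ = 14.68π²/2.4² ≈ 25.154 (4× faster decay)
  n=3: λ₃ = 33.03π²/2.4² ≈ 56.596 (9× faster decay)
As t → ∞, higher modes decay exponentially faster. The n=1 mode dominates: φ ~ c₁ sin(πx/2.4) e^{-λ₁t}.
Decay rate: λ₁ = 3.67π²/2.4² ≈ 6.288.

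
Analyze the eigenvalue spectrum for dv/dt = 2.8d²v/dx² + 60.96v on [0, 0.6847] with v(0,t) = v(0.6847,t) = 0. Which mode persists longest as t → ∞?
Eigenvalues: λₙ = 2.8n²π²/0.6847² - 60.96.
First three modes:
  n=1: λ₁ = 2.8π²/0.6847² - 60.96 ≈ -2.014
  n=2: λ₂ = 11.2π²/0.6847² - 60.96 ≈ 174.826
  n=3: λ₃ = 25.2π²/0.6847² - 60.96 ≈ 469.557
Since 2.8π²/0.6847² ≈ 58.946 < 60.96, λ₁ < 0.
The n=1 mode grows fastest (−λₙ is largest for n=1) → dominates.
Asymptotic: v ~ c₁ sin(πx/0.6847) e^{2.014t} (exponential growth at rate −λ₁ ≈ 2.014).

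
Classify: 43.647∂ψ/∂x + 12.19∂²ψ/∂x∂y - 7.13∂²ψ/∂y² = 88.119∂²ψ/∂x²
Rewriting in standard form: -88.119∂²ψ/∂x² + 12.19∂²ψ/∂x∂y - 7.13∂²ψ/∂y² + 43.647∂ψ/∂x = 0. Elliptic (discriminant = -2364.55778).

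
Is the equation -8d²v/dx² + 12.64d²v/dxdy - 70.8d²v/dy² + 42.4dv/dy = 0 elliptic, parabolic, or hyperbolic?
Computing B² - 4AC with A = -8, B = 12.64, C = -70.8: discriminant = -2105.8304 (negative). Answer: elliptic.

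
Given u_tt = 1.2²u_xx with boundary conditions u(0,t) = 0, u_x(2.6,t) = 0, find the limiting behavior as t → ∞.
u oscillates (no decay). Energy is conserved; the solution oscillates indefinitely as standing waves.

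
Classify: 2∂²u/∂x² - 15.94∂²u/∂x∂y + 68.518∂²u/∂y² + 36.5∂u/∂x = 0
Elliptic (discriminant = -294.0604).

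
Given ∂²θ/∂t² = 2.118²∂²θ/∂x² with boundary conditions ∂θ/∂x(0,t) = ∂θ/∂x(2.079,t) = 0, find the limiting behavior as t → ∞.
θ oscillates about a mean that drifts linearly in t (generically unbounded; no decay). There is no damping, so the nonconstant modes persist as standing waves (energy conserved, no decay). But with Neumann conditions at both ends the constant mode has eigenvalue 0: the spatial mean M(t) of θ satisfies M'' = 0, so M(t) = M(0) + M'(0)·t. Unless the initial velocity has zero mean (∫θ_t(x,0)dx = 0), the solution grows linearly in t (unbounded, though not exponentially); if it does have zero mean, the solution stays bounded and simply oscillates.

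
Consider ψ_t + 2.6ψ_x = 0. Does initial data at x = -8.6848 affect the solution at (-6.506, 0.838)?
Yes. The characteristic through (-6.506, 0.838) passes through x = -8.6848.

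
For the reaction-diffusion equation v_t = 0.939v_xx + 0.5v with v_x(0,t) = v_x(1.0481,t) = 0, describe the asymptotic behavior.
v grows unboundedly. With Neumann BCs the constant mode has diffusion eigenvalue 0, so any r > 0 makes it grow like e^(0.5t); solution grows exponentially.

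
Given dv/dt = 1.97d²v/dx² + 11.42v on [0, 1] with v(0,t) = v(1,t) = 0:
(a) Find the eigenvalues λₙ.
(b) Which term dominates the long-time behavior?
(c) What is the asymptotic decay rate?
Eigenvalues: λₙ = 1.97n²π²/1² - 11.42.
First three modes:
  n=1: λ₁ = 1.97π² - 11.42 ≈ 8.023
  n=2: λ₂ = 7.88π² - 11.42 ≈ 66.352
  n=3: λ₃ = 17.73π² - 11.42 ≈ 163.568
Since 1.97π² ≈ 19.443 > 11.42, all λₙ > 0.
The n=1 mode decays slowest → dominates as t → ∞.
Asymptotic: v ~ c₁ sin(πx/1) e^{-λ₁t} with decay rate λ₁ ≈ 8.023.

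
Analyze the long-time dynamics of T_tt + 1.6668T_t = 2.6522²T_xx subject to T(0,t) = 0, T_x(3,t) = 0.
Long-time behavior: T → 0. Damping (γ=1.6668) dissipates energy; oscillations decay exponentially.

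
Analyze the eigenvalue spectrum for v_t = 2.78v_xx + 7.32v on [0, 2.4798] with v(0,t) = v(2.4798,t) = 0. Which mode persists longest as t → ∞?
Eigenvalues: λₙ = 2.78n²π²/2.4798² - 7.32.
First three modes:
  n=1: λ₁ = 2.78π²/2.4798² - 7.32 ≈ -2.858
  n=2: λ₂ = 11.12π²/2.4798² - 7.32 ≈ 10.527
  n=3: λ₃ = 25.02π²/2.4798² - 7.32 ≈ 32.836
Since 2.78π²/2.4798² ≈ 4.462 < 7.32, λ₁ < 0.
The n=1 mode grows fastest (−λₙ is largest for n=1) → dominates.
Asymptotic: v ~ c₁ sin(πx/2.4798) e^{2.858t} (exponential growth at rate −λ₁ ≈ 2.858).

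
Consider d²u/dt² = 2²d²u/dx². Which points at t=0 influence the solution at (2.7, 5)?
Domain of dependence: [-7.3, 12.7]. Signals travel at speed 2, so data within |x - 2.7| ≤ 2·5 = 10 can reach the point.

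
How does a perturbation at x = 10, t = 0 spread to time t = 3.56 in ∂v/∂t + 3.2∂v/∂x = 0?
At x = 21.392. The characteristic carries data from (10, 0) to (21.392, 3.56).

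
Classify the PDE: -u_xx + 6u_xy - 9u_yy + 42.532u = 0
A = -1, B = 6, C = -9. Discriminant B² - 4AC = 0. Since 0 = 0, parabolic.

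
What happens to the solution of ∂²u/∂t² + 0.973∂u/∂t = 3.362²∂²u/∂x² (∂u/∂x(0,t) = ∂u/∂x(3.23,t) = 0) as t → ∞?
u → constant (steady state). Damping (γ=0.973) dissipates the nonconstant modes; with Neumann BCs the spatial average obeys M''+γM'=0 and tends to a finite limit.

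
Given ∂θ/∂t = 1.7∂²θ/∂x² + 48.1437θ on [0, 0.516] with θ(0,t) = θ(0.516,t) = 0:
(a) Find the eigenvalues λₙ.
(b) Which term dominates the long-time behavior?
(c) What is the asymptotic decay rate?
Eigenvalues: λₙ = 1.7n²π²/0.516² - 48.1437.
First three modes:
  n=1: λ₁ = 1.7π²/0.516² - 48.1437 ≈ 14.872
  n=2: λ₂ = 6.8π²/0.516² - 48.1437 ≈ 203.919
  n=3: λ₃ = 15.3π²/0.516² - 48.1437 ≈ 518.998
Since 1.7π²/0.516² ≈ 63.016 > 48.1437, all λₙ > 0.
The n=1 mode decays slowest → dominates as t → ∞.
Asymptotic: θ ~ c₁ sin(πx/0.516) e^{-λ₁t} with decay rate λ₁ ≈ 14.872.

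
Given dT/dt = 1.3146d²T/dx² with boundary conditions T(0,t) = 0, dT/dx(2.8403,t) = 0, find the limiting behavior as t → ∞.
T → 0. Heat escapes through the Dirichlet boundary.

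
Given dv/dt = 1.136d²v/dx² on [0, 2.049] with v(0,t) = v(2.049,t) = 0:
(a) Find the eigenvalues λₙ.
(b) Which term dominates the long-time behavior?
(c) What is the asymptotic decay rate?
Eigenvalues: λₙ = 1.136n²π²/2.049².
First three modes:
  n=1: λ₁ = 1.136π²/2.049² ≈ 2.671
  n=2: λ₂ = 4.544π²/2.049² ≈ 10.682 (4× faster decay)
  n=3: λ₃ = 10.224π²/2.049² ≈ 24.035 (9× faster decay)
As t → ∞, higher modes decay exponentially faster. The n=1 mode dominates: v ~ c₁ sin(πx/2.049) e^{-λ₁t}.
Decay rate: λ₁ = 1.136π²/2.049² ≈ 2.671.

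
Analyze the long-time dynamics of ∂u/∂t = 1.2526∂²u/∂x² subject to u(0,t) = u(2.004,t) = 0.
Long-time behavior: u → 0. Heat diffuses out through both boundaries.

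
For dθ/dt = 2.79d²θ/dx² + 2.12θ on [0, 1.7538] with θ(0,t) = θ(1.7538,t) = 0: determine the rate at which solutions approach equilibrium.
Eigenvalues: λₙ = 2.79n²π²/1.7538² - 2.12.
First three modes:
  n=1: λ₁ = 2.79π²/1.7538² - 2.12 ≈ 6.832
  n=2: λ₂ = 11.16π²/1.7538² - 2.12 ≈ 33.69
  n=3: λ₃ = 25.11π²/1.7538² - 2.12 ≈ 78.452
Since 2.79π²/1.7538² ≈ 8.952 > 2.12, all λₙ > 0.
The n=1 mode decays slowest → dominates as t → ∞.
Asymptotic: θ ~ c₁ sin(πx/1.7538) e^{-λ₁t} with decay rate λ₁ ≈ 6.832.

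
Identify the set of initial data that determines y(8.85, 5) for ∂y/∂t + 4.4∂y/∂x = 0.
A single point: x = -13.15. The characteristic through (8.85, 5) is x - 4.4t = const, so x = 8.85 - 4.4·5 = -13.15.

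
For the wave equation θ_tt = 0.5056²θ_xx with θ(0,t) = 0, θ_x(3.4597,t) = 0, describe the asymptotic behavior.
θ oscillates (no decay). Energy is conserved; the solution oscillates indefinitely as standing waves.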